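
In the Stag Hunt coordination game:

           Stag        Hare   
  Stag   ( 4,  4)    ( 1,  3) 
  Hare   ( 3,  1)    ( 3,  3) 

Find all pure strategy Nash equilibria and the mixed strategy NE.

Pure NE: (Stag, Stag) and (Hare, Hare); Mixed NE: p = 0.6667, q = 0.6667

Work:
Check pure NE:
(Stag, Stag): (4, 4) - no unilateral deviation beneficial
(Hare, Hare): (3, 3) - no unilateral deviation beneficial
Mixed NE: P1 plays Stag with p = 0.6667, P2 plays Stag with q = 0.6667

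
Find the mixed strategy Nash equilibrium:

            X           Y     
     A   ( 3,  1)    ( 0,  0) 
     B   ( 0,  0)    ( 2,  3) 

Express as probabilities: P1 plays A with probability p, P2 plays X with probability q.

p = 0.75, q = 0.4

Work:
Find probabilities that make opponent indifferent:
P2 chooses q to make P1 indifferent between A and B
P1 chooses p to make P2 indifferent between X and Y
Mixed NE: P1 plays (A: 0.75, B: 0.25), P2 plays (X: 0.4, Y: 0.6)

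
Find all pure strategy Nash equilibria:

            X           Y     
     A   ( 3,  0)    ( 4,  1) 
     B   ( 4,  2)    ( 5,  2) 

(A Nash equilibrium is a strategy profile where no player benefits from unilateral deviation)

Nash equilibrium: (B, X), (B, Y)

Work:
Best responses:
  P1 vs X: payoffs [3, 4] → best response B (payoff 4)
  P1 vs Y: payoffs [4, 5] → best response B (payoff 5)
  P2 vs A: payoffs [0, 1] → best response Y (payoff 1)
  P2 vs B: payoffs [2, 2] → best response X/Y (payoff 2)
Mutual best responses: (B,X), (B,Y) → Nash equilibria.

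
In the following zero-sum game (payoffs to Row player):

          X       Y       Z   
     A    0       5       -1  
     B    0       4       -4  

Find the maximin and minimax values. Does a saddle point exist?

Maximin = -1, Minimax = -1, Saddle: True

Work:
Row minimums: [-1, -4] → maximin = -1
Column maximums: [0, 5, -1] → minimax = -1
Saddle point exists! Game value = -1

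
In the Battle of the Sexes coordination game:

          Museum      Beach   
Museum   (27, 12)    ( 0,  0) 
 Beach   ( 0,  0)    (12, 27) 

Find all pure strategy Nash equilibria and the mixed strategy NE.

Pure NE: (Museum, Museum) and (Beach, Beach); Mixed NE: p = 0.6923, q = 0.3077

Work:
Check pure NE:
(Museum, Museum): (27, 12) - no unilateral deviation beneficial
(Beach, Beach): (12, 27) - no unilateral deviation beneficial
Mixed NE: P1 plays Museum with p = 0.6923, P2 plays Museum with q = 0.3077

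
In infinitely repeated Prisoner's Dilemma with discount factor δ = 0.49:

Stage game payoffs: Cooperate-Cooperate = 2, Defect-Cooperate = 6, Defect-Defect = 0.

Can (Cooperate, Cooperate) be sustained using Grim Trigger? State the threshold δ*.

δ* = 0.6667; since δ = 0.49 < 0.6667, cooperation cannot be sustained

Work:
For Grim Trigger:
Cooperate forever: 2/(1-δ)
Defect then punished: 6 + 0·δ/(1-δ)
Need: 2/(1-δ) ≥ 6 + 0·δ/(1-δ)
Solving: δ ≥ (T-R)/(T-P) = (6-2)/(6-0) = 0.6667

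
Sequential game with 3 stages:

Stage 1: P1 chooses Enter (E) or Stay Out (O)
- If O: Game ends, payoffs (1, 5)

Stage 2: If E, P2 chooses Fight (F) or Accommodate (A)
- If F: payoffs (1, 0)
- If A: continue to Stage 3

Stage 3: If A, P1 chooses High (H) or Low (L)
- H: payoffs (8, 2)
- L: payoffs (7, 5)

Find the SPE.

SPE: (E, A, H); Outcome (8, 2)

Work:
Stage 3: P1 chooses H (8 vs 7)
Stage 2: P2: F->0, A->2 (anticipating H). Choose A
Stage 1: P1: O->1, E->8 (anticipating A, H). Choose E
SPE path: E -> A -> H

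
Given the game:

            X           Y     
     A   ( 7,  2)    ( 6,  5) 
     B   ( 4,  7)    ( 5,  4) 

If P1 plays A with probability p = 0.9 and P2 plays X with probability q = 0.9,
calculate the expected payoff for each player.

E[P1] = 6.62, E[P2] = 2.74

Work:
E[P1] = p·q·π₁(A,X) + p·(1-q)·π₁(A,Y) + (1-p)·q·π₁(B,X) + (1-p)·(1-q)·π₁(B,Y)
= 0.9·0.9·7 + 0.9·0.1·6 + 0.1·0.9·4 + 0.1·0.1·5
= 6.62

E[P2] = 2.74 (similar calculation)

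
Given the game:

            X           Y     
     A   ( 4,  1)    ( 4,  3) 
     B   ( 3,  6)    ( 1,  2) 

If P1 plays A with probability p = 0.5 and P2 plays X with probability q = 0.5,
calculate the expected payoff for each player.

E[P1] = 3.0, E[P2] = 3.0

Work:
E[P1] = p·q·π₁(A,X) + p·(1-q)·π₁(A,Y) + (1-p)·q·π₁(B,X) + (1-p)·(1-q)·π₁(B,Y)
= 0.5·0.5·4 + 0.5·0.5·4 + 0.5·0.5·3 + 0.5·0.5·1
= 3.0

E[P2] = 3.0 (similar calculation)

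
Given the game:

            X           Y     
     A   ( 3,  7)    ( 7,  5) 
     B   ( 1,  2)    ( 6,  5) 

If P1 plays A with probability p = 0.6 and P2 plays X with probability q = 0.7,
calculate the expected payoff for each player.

E[P1] = 3.52, E[P2] = 5.0

Work:
E[P1] = p·q·π₁(A,X) + p·(1-q)·π₁(A,Y) + (1-p)·q·π₁(B,X) + (1-p)·(1-q)·π₁(B,Y)
= 0.6·0.7·3 + 0.6·0.3·7 + 0.4·0.7·1 + 0.4·0.3·6
= 3.52

E[P2] = 5.0 (similar calculation)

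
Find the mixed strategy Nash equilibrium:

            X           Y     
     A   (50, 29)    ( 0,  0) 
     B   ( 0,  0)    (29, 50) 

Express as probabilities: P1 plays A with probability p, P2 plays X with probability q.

p = 0.6329, q = 0.3671

Work:
Find probabilities that make opponent indifferent:
P2 chooses q to make P1 indifferent between A and B
P1 chooses p to make P2 indifferent between X and Y
Mixed NE: P1 plays (A: 0.6329, B: 0.3671), P2 plays (X: 0.3671, Y: 0.6329)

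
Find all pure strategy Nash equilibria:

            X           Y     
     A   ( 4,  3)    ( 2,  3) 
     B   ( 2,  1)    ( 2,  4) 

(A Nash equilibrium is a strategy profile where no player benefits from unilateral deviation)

Nash equilibrium: (A, X), (A, Y), (B, Y)

Work:
Best responses:
  P1 vs X: payoffs [4, 2] → best response A (payoff 4)
  P1 vs Y: payoffs [2, 2] → best response A/B (payoff 2)
  P2 vs A: payoffs [3, 3] → best response X/Y (payoff 3)
  P2 vs B: payoffs [1, 4] → best response Y (payoff 4)
Mutual best responses: (A,X), (A,Y), (B,Y) → Nash equilibria.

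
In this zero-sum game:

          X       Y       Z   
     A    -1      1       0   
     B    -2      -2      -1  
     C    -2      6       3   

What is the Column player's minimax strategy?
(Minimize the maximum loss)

Column should play X, value = -1

Work:
Column player minimizes Row's maximum payoff:
Column X: max payoff to Row = -1
Column Y: max payoff to Row = 6
Column Z: max payoff to Row = 3
Minimum is -1, achieved by column X.
Minimax strategy: X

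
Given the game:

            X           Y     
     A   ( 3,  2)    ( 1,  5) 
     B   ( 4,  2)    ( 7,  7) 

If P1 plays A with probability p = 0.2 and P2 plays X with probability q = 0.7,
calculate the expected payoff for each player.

E[P1] = 4.4, E[P2] = 3.38

Work:
E[P1] = p·q·π₁(A,X) + p·(1-q)·π₁(A,Y) + (1-p)·q·π₁(B,X) + (1-p)·(1-q)·π₁(B,Y)
= 0.2·0.7·3 + 0.2·0.3·1 + 0.8·0.7·4 + 0.8·0.3·7
= 4.4

E[P2] = 3.38 (similar calculation)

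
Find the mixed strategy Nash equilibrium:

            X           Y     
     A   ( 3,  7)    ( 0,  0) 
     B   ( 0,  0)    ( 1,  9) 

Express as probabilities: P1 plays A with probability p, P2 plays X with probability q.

p = 0.5625, q = 0.25

Work:
Find probabilities that make opponent indifferent:
P2 chooses q to make P1 indifferent between A and B
P1 chooses p to make P2 indifferent between X and Y
Mixed NE: P1 plays (A: 0.5625, B: 0.4375), P2 plays (X: 0.25, Y: 0.75)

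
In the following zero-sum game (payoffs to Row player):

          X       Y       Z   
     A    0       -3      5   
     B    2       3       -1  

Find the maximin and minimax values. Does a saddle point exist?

Maximin = -1, Minimax = 2, Saddle: False

Work:
Row minimums: [-3, -1] → maximin = -1
Column maximums: [2, 3, 5] → minimax = 2
No saddle point (maximin ≠ minimax). Mixed strategy needed.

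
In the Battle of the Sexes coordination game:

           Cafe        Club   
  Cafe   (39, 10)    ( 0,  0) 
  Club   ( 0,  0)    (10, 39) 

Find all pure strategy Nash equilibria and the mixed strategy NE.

Pure NE: (Cafe, Cafe) and (Club, Club); Mixed NE: p = 0.7959, q = 0.2041

Work:
Check pure NE:
(Cafe, Cafe): (39, 10) - no unilateral deviation beneficial
(Club, Club): (10, 39) - no unilateral deviation beneficial
Mixed NE: P1 plays Cafe with p = 0.7959, P2 plays Cafe with q = 0.2041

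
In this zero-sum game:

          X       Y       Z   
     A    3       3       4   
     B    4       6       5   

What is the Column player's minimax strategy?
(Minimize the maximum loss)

Column should play X, value = 4

Work:
Column player minimizes Row's maximum payoff:
Column X: max payoff to Row = 4
Column Y: max payoff to Row = 6
Column Z: max payoff to Row = 5
Minimum is 4, achieved by column X.
Minimax strategy: X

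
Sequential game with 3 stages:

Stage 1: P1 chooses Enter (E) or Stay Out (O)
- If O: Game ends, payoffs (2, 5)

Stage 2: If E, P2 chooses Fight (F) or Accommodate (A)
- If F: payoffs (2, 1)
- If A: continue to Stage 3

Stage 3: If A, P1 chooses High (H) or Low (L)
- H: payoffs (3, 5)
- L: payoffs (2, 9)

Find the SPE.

SPE: (E, A, H); Outcome (3, 5)

Work:
Stage 3: P1 chooses H (3 vs 2)
Stage 2: P2: F->1, A->5 (anticipating H). Choose A
Stage 1: P1: O->2, E->3 (anticipating A, H). Choose E
SPE path: E -> A -> H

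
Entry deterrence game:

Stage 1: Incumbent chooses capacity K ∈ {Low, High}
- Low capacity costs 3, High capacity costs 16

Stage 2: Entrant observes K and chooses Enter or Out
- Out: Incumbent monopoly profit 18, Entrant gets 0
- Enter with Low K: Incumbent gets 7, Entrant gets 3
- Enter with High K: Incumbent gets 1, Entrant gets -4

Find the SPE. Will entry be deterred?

SPE: (Low, Enter|Low, Out|High); Entry not deterred. Incumbent net profit = 4, Entrant gets 3

Work:
After Low K: Entrant enters (3 > 0)
After High K: Entrant stays out (-4 < 0)
Incumbent: Low → 7−3=4, High → 18−16=2
Incumbent chooses Low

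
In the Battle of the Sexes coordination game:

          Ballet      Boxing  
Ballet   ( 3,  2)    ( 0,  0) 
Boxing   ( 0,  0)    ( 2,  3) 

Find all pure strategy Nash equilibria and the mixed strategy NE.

Pure NE: (Ballet, Ballet) and (Boxing, Boxing); Mixed NE: p = 0.6, q = 0.4

Work:
Check pure NE:
(Ballet, Ballet): (3, 2) - no unilateral deviation beneficial
(Boxing, Boxing): (2, 3) - no unilateral deviation beneficial
Mixed NE: P1 plays Ballet with p = 0.6, P2 plays Ballet with q = 0.4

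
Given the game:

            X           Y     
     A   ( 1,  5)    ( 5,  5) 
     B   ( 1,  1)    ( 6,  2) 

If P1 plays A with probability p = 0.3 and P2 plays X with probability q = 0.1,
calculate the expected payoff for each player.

E[P1] = 5.23, E[P2] = 2.83

Work:
E[P1] = p·q·π₁(A,X) + p·(1-q)·π₁(A,Y) + (1-p)·q·π₁(B,X) + (1-p)·(1-q)·π₁(B,Y)
= 0.3·0.1·1 + 0.3·0.9·5 + 0.7·0.1·1 + 0.7·0.9·6
= 5.23

E[P2] = 2.83 (similar calculation)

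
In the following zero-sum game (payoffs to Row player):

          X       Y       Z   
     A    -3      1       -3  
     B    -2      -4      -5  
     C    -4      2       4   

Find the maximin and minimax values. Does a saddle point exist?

Maximin = -3, Minimax = -2, Saddle: False

Work:
Row minimums: [-3, -5, -4] → maximin = -3
Column maximums: [-2, 2, 4] → minimax = -2
No saddle point (maximin ≠ minimax). Mixed strategy needed.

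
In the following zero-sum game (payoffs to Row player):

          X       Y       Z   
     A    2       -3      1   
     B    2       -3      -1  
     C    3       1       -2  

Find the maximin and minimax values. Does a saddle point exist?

Maximin = -2, Minimax = 1, Saddle: False

Work:
Row minimums: [-3, -3, -2] → maximin = -2
Column maximums: [3, 1, 1] → minimax = 1
No saddle point (maximin ≠ minimax). Mixed strategy needed.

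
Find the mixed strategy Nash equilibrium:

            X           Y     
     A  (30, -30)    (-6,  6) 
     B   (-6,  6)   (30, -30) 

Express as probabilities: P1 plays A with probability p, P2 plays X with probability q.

p = 0.5, q = 0.5

Work:
Find probabilities that make opponent indifferent:
P2 chooses q to make P1 indifferent between A and B
P1 chooses p to make P2 indifferent between X and Y
Mixed NE: P1 plays (A: 0.5, B: 0.5), P2 plays (X: 0.5, Y: 0.5)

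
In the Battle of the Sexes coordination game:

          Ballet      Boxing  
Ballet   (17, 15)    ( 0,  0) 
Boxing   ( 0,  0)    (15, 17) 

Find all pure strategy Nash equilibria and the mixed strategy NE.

Pure NE: (Ballet, Ballet) and (Boxing, Boxing); Mixed NE: p = 0.5312, q = 0.4688

Work:
Check pure NE:
(Ballet, Ballet): (17, 15) - no unilateral deviation beneficial
(Boxing, Boxing): (15, 17) - no unilateral deviation beneficial
Mixed NE: P1 plays Ballet with p = 0.5312, P2 plays Ballet with q = 0.4688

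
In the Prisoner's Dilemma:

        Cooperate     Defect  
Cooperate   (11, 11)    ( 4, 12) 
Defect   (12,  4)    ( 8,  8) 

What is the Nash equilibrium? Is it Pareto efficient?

(Defect, Defect) is NE; not Pareto efficient

Work:
Defect dominates Cooperate for both players:
If P2 cooperates: Defect (12) > Cooperate (11)
If P2 defects: Defect (8) > Cooperate (4)
NE: (Defect, Defect) with payoff (8, 8)
But (Cooperate, Cooperate) = (11, 11) Pareto dominates (8, 8)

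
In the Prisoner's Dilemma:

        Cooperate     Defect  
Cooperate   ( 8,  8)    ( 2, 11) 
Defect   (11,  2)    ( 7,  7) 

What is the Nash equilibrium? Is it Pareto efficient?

(Defect, Defect) is NE; not Pareto efficient

Work:
Defect dominates Cooperate for both players:
If P2 cooperates: Defect (11) > Cooperate (8)
If P2 defects: Defect (7) > Cooperate (2)
NE: (Defect, Defect) with payoff (7, 7)
But (Cooperate, Cooperate) = (8, 8) Pareto dominates (7, 7)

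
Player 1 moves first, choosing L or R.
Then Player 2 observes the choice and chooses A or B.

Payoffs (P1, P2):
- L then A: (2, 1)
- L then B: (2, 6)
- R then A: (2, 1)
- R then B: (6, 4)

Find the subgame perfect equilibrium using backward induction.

P1 plays R, P2 plays B after L and B after R; Payoff (6, 4)

Work:
Backward induction:
After L: P2 chooses B → P1 gets 2
After R: P2 chooses B → P1 gets 6
P1 chooses R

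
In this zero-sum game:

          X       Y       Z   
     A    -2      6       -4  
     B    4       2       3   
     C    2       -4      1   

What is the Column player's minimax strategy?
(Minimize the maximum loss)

Column should play Z, value = 3

Work:
Column player minimizes Row's maximum payoff:
Column X: max payoff to Row = 4
Column Y: max payoff to Row = 6
Column Z: max payoff to Row = 3
Minimum is 3, achieved by column Z.
Minimax strategy: Z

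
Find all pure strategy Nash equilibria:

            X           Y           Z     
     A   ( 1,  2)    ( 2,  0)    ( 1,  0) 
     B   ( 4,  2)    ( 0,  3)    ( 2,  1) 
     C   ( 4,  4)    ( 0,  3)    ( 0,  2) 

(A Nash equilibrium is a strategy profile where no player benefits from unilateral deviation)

Nash equilibrium: (C, X)

Work:
Best responses:
  P1 vs X: payoffs [1, 4, 4] → best response B/C (payoff 4)
  P1 vs Y: payoffs [2, 0, 0] → best response A (payoff 2)
  P1 vs Z: payoffs [1, 2, 0] → best response B (payoff 2)
  P2 vs A: payoffs [2, 0, 0] → best response X (payoff 2)
  P2 vs B: payoffs [2, 3, 1] → best response Y (payoff 3)
  P2 vs C: payoffs [4, 3, 2] → best response X (payoff 4)
Mutual best responses: (C,X) → Nash equilibria.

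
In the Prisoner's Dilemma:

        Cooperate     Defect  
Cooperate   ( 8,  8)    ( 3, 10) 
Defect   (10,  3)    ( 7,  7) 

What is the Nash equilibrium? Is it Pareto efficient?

(Defect, Defect) is NE; not Pareto efficient

Work:
Defect dominates Cooperate for both players:
If P2 cooperates: Defect (10) > Cooperate (8)
If P2 defects: Defect (7) > Cooperate (3)
NE: (Defect, Defect) with payoff (7, 7)
But (Cooperate, Cooperate) = (8, 8) Pareto dominates (7, 7)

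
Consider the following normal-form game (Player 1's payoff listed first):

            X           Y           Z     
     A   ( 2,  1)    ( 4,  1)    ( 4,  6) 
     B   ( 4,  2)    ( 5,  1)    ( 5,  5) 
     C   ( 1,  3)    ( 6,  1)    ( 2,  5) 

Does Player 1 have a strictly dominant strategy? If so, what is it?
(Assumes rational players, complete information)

No strictly dominant strategy exists for Player 1

Work:
A strategy strictly dominates another if it gives a strictly higher payoff against every opponent action. Compare each pair of P1's strategies column-by-column:
  A vs B: [2 vs 4, 4 vs 5, 4 vs 5] → A does not strictly dominate B (column X: 2 ≤ 4)
  A vs C: [2 vs 1, 4 vs 6, 4 vs 2] → A does not strictly dominate C (column Y: 4 ≤ 6)
  B vs A: [4 vs 2, 5 vs 4, 5 vs 4] → B strictly dominates A
  B vs C: [4 vs 1, 5 vs 6, 5 vs 2] → B does not strictly dominate C (column Y: 5 ≤ 6)
  C vs A: [1 vs 2, 6 vs 4, 2 vs 4] → C does not strictly dominate A (column X: 1 ≤ 2)
  C vs B: [1 vs 4, 6 vs 5, 2 vs 5] → C does not strictly dominate B (column X: 1 ≤ 4)
No single strategy strictly dominates all others → no strictly dominant strategy.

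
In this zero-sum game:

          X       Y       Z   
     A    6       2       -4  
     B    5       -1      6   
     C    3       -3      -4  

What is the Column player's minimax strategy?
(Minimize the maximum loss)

Column should play Y, value = 2

Work:
Column player minimizes Row's maximum payoff:
Column X: max payoff to Row = 6
Column Y: max payoff to Row = 2
Column Z: max payoff to Row = 6
Minimum is 2, achieved by column Y.
Minimax strategy: Y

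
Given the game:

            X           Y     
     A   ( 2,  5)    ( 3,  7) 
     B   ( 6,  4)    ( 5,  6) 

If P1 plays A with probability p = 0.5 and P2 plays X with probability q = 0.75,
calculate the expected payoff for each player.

E[P1] = 4.0, E[P2] = 5.0

Work:
E[P1] = p·q·π₁(A,X) + p·(1-q)·π₁(A,Y) + (1-p)·q·π₁(B,X) + (1-p)·(1-q)·π₁(B,Y)
= 0.5·0.75·2 + 0.5·0.25·3 + 0.5·0.75·6 + 0.5·0.25·5
= 4.0

E[P2] = 5.0 (similar calculation)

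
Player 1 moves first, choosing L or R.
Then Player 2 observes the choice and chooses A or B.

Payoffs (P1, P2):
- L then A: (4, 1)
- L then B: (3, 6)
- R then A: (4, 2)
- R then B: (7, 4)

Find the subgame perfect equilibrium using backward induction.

P1 plays R, P2 plays B after L and B after R; Payoff (7, 4)

Work:
Backward induction:
After L: P2 chooses B → P1 gets 3
After R: P2 chooses B → P1 gets 7
P1 chooses R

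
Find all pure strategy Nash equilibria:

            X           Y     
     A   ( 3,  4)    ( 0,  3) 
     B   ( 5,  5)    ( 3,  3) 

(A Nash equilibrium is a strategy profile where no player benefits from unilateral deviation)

Nash equilibrium: (B, X)

Work:
Best responses:
  P1 vs X: payoffs [3, 5] → best response B (payoff 5)
  P1 vs Y: payoffs [0, 3] → best response B (payoff 3)
  P2 vs A: payoffs [4, 3] → best response X (payoff 4)
  P2 vs B: payoffs [5, 3] → best response X (payoff 5)
Mutual best responses: (B,X) → Nash equilibria.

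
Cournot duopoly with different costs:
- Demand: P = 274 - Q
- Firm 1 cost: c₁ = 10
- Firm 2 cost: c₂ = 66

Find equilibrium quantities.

q₁* = 106.67, q₂* = 50.67

Work:
Reaction: q₁ = (274 - 10 - q₂)/2
Reaction: q₂ = (274 - 66 - q₁)/2
Solve simultaneously:
q₁* = (274 - 2×10 + 66)/3 = 106.67
q₂* = (274 - 2×66 + 10)/3 = 50.67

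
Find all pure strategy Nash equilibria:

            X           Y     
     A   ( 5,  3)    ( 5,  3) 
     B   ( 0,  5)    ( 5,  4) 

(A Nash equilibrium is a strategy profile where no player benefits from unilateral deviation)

Nash equilibrium: (A, X), (A, Y)

Work:
Best responses:
  P1 vs X: payoffs [5, 0] → best response A (payoff 5)
  P1 vs Y: payoffs [5, 5] → best response A/B (payoff 5)
  P2 vs A: payoffs [3, 3] → best response X/Y (payoff 3)
  P2 vs B: payoffs [5, 4] → best response X (payoff 5)
Mutual best responses: (A,X), (A,Y) → Nash equilibria.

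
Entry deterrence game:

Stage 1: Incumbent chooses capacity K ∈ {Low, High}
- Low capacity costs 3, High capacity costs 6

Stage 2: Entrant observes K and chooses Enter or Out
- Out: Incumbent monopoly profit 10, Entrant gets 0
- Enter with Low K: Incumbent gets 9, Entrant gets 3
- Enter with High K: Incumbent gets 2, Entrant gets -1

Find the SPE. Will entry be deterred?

SPE: (Low, Enter|Low, Out|High); Entry not deterred. Incumbent net profit = 6, Entrant gets 3

Work:
After Low K: Entrant enters (3 > 0)
After High K: Entrant stays out (-1 < 0)
Incumbent: Low → 9−3=6, High → 10−6=4
Incumbent chooses Low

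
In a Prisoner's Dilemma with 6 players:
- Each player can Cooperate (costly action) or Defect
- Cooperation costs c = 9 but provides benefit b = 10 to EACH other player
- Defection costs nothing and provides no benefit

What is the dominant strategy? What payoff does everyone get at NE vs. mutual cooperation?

Dominant: Defect; NE payoff = 0; Coop payoff = 41

Work:
Defect dominates (saves cost c = 9, benefit to others is external)
NE: All defect → everyone gets 0
If all cooperate: each receives (5)×10 - 9 = 41
Social dilemma: 41 > 0 but NE gives 0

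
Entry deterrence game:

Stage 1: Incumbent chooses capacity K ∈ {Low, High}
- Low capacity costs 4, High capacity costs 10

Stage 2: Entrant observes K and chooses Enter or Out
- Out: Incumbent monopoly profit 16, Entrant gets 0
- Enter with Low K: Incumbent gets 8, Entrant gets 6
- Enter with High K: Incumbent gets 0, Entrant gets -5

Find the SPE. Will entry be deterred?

SPE: (High, Enter|Low, Out|High); Entry deterred. Incumbent net profit = 6

Work:
After Low K: Entrant enters (6 > 0)
After High K: Entrant stays out (-5 < 0)
Incumbent: Low → 8−4=4, High → 16−10=6
Incumbent chooses High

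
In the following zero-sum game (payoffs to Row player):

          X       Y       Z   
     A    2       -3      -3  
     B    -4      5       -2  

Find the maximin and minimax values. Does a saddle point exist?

Maximin = -3, Minimax = -2, Saddle: False

Work:
Row minimums: [-3, -4] → maximin = -3
Column maximums: [2, 5, -2] → minimax = -2
No saddle point (maximin ≠ minimax). Mixed strategy needed.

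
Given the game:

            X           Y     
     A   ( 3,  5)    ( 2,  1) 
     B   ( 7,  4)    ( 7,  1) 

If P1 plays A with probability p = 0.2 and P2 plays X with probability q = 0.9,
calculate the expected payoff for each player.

E[P1] = 6.18, E[P2] = 3.88

Work:
E[P1] = p·q·π₁(A,X) + p·(1-q)·π₁(A,Y) + (1-p)·q·π₁(B,X) + (1-p)·(1-q)·π₁(B,Y)
= 0.2·0.9·3 + 0.2·0.1·2 + 0.8·0.9·7 + 0.8·0.1·7
= 6.18

E[P2] = 3.88 (similar calculation)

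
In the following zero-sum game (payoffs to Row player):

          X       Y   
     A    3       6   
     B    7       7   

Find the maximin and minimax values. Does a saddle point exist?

Maximin = 7, Minimax = 7, Saddle: True

Work:
Row minimums: [3, 7] → maximin = 7
Column maximums: [7, 7] → minimax = 7
Saddle point exists! Game value = 7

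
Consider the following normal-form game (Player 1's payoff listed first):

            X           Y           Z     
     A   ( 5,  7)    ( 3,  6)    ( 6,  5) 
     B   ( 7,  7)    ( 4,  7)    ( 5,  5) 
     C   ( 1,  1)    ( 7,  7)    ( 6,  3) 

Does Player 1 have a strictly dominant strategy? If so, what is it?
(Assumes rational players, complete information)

No strictly dominant strategy exists for Player 1

Work:
A strategy strictly dominates another if it gives a strictly higher payoff against every opponent action. Compare each pair of P1's strategies column-by-column:
  A vs B: [5 vs 7, 3 vs 4, 6 vs 5] → A does not strictly dominate B (column X: 5 ≤ 7)
  A vs C: [5 vs 1, 3 vs 7, 6 vs 6] → A does not strictly dominate C (column Y: 3 ≤ 7)
  B vs A: [7 vs 5, 4 vs 3, 5 vs 6] → B does not strictly dominate A (column Z: 5 ≤ 6)
  B vs C: [7 vs 1, 4 vs 7, 5 vs 6] → B does not strictly dominate C (column Y: 4 ≤ 7)
  C vs A: [1 vs 5, 7 vs 3, 6 vs 6] → C does not strictly dominate A (column X: 1 ≤ 5)
  C vs B: [1 vs 7, 7 vs 4, 6 vs 5] → C does not strictly dominate B (column X: 1 ≤ 7)
No single strategy strictly dominates all others → no strictly dominant strategy.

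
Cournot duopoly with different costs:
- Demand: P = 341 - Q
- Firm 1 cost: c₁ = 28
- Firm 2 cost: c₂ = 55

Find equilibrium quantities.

q₁* = 113.33, q₂* = 86.33

Work:
Reaction: q₁ = (341 - 28 - q₂)/2
Reaction: q₂ = (341 - 55 - q₁)/2
Solve simultaneously:
q₁* = (341 - 2×28 + 55)/3 = 113.33
q₂* = (341 - 2×55 + 28)/3 = 86.33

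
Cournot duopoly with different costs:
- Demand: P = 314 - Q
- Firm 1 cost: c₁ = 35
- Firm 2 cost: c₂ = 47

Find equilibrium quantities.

q₁* = 97.0, q₂* = 85.0

Work:
Reaction: q₁ = (314 - 35 - q₂)/2
Reaction: q₂ = (314 - 47 - q₁)/2
Solve simultaneously:
q₁* = (314 - 2×35 + 47)/3 = 97.0
q₂* = (314 - 2×47 + 35)/3 = 85.0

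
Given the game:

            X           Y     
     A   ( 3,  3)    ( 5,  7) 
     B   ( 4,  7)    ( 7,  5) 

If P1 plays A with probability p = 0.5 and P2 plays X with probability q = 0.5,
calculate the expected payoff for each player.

E[P1] = 4.75, E[P2] = 5.5

Work:
E[P1] = p·q·π₁(A,X) + p·(1-q)·π₁(A,Y) + (1-p)·q·π₁(B,X) + (1-p)·(1-q)·π₁(B,Y)
= 0.5·0.5·3 + 0.5·0.5·5 + 0.5·0.5·4 + 0.5·0.5·7
= 4.75

E[P2] = 5.5 (similar calculation)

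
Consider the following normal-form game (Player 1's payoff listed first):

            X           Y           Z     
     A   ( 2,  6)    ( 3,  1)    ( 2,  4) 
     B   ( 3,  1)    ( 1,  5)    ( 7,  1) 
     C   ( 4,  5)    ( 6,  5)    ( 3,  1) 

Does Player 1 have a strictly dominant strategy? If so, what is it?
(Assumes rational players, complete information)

No strictly dominant strategy exists for Player 1

Work:
A strategy strictly dominates another if it gives a strictly higher payoff against every opponent action. Compare each pair of P1's strategies column-by-column:
  A vs B: [2 vs 3, 3 vs 1, 2 vs 7] → A does not strictly dominate B (column X: 2 ≤ 3)
  A vs C: [2 vs 4, 3 vs 6, 2 vs 3] → A does not strictly dominate C (column X: 2 ≤ 4)
  B vs A: [3 vs 2, 1 vs 3, 7 vs 2] → B does not strictly dominate A (column Y: 1 ≤ 3)
  B vs C: [3 vs 4, 1 vs 6, 7 vs 3] → B does not strictly dominate C (column X: 3 ≤ 4)
  C vs A: [4 vs 2, 6 vs 3, 3 vs 2] → C strictly dominates A
  C vs B: [4 vs 3, 6 vs 1, 3 vs 7] → C does not strictly dominate B (column Z: 3 ≤ 7)
No single strategy strictly dominates all others → no strictly dominant strategy.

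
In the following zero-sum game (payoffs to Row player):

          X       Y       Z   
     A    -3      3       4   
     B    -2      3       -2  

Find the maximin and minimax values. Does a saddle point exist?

Maximin = -2, Minimax = -2, Saddle: True

Work:
Row minimums: [-3, -2] → maximin = -2
Column maximums: [-2, 3, 4] → minimax = -2
Saddle point exists! Game value = -2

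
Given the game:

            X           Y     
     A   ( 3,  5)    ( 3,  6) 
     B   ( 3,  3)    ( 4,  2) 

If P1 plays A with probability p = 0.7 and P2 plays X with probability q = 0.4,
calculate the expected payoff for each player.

E[P1] = 3.18, E[P2] = 4.64

Work:
E[P1] = p·q·π₁(A,X) + p·(1-q)·π₁(A,Y) + (1-p)·q·π₁(B,X) + (1-p)·(1-q)·π₁(B,Y)
= 0.7·0.4·3 + 0.7·0.6·3 + 0.3·0.4·3 + 0.3·0.6·4
= 3.18

E[P2] = 4.64 (similar calculation)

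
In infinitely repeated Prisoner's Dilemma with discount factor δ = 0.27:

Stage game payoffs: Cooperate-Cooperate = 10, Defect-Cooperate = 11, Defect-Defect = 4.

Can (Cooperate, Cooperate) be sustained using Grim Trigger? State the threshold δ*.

δ* = 0.1429; since δ = 0.27 ≥ 0.1429, cooperation can be sustained

Work:
For Grim Trigger:
Cooperate forever: 10/(1-δ)
Defect then punished: 11 + 4·δ/(1-δ)
Need: 10/(1-δ) ≥ 11 + 4·δ/(1-δ)
Solving: δ ≥ (T-R)/(T-P) = (11-10)/(11-4) = 0.1429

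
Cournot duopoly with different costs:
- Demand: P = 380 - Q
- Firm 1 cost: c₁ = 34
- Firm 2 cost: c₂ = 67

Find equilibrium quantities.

q₁* = 126.33, q₂* = 93.33

Work:
Reaction: q₁ = (380 - 34 - q₂)/2
Reaction: q₂ = (380 - 67 - q₁)/2
Solve simultaneously:
q₁* = (380 - 2×34 + 67)/3 = 126.33
q₂* = (380 - 2×67 + 34)/3 = 93.33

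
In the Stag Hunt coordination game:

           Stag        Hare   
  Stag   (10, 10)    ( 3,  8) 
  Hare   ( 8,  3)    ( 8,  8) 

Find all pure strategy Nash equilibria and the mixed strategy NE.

Pure NE: (Stag, Stag) and (Hare, Hare); Mixed NE: p = 0.7143, q = 0.7143

Work:
Check pure NE:
(Stag, Stag): (10, 10) - no unilateral deviation beneficial
(Hare, Hare): (8, 8) - no unilateral deviation beneficial
Mixed NE: P1 plays Stag with p = 0.7143, P2 plays Stag with q = 0.7143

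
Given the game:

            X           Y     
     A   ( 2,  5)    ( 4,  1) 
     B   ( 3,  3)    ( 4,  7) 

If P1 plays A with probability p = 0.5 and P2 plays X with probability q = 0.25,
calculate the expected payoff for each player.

E[P1] = 3.625, E[P2] = 4.0

Work:
E[P1] = p·q·π₁(A,X) + p·(1-q)·π₁(A,Y) + (1-p)·q·π₁(B,X) + (1-p)·(1-q)·π₁(B,Y)
= 0.5·0.25·2 + 0.5·0.75·4 + 0.5·0.25·3 + 0.5·0.75·4
= 3.625

E[P2] = 4.0 (similar calculation)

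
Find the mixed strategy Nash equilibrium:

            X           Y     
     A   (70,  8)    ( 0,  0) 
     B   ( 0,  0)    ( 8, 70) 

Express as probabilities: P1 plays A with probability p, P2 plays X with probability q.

p = 0.8974, q = 0.1026

Work:
Find probabilities that make opponent indifferent:
P2 chooses q to make P1 indifferent between A and B
P1 chooses p to make P2 indifferent between X and Y
Mixed NE: P1 plays (A: 0.8974, B: 0.1026), P2 plays (X: 0.1026, Y: 0.8974)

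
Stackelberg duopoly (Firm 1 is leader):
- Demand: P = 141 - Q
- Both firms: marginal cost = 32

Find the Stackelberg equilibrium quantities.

q₁* (leader) = 54.5, q₂* (follower) = 27.25

Work:
Follower's reaction: q₂ = (a - c - q₁)/2
Leader substitutes: π₁ = q₁·(a - q₁ - (a-c-q₁)/2 - c)
FOC: q₁* = (141 - 32)/2 = 54.50
Then: q₂* = (141 - 32 - 54.5)/2 = 27.25
Leader has first-mover advantage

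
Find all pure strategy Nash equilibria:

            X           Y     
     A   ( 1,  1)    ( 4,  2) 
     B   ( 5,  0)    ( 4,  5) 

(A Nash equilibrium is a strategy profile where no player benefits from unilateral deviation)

Nash equilibrium: (A, Y), (B, Y)

Work:
Best responses:
  P1 vs X: payoffs [1, 5] → best response B (payoff 5)
  P1 vs Y: payoffs [4, 4] → best response A/B (payoff 4)
  P2 vs A: payoffs [1, 2] → best response Y (payoff 2)
  P2 vs B: payoffs [0, 5] → best response Y (payoff 5)
Mutual best responses: (A,Y), (B,Y) → Nash equilibria.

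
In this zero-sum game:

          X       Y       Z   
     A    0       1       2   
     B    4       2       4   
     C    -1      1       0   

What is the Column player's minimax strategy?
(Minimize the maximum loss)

Column should play Y, value = 2

Work:
Column player minimizes Row's maximum payoff:
Column X: max payoff to Row = 4
Column Y: max payoff to Row = 2
Column Z: max payoff to Row = 4
Minimum is 2, achieved by column Y.
Minimax strategy: Y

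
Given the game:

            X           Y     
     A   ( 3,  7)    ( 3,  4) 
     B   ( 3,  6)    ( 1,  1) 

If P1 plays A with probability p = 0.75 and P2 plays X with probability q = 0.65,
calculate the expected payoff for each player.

E[P1] = 2.825, E[P2] = 5.525

Work:
E[P1] = p·q·π₁(A,X) + p·(1-q)·π₁(A,Y) + (1-p)·q·π₁(B,X) + (1-p)·(1-q)·π₁(B,Y)
= 0.75·0.65·3 + 0.75·0.35·3 + 0.25·0.65·3 + 0.25·0.35·1
= 2.825

E[P2] = 5.525 (similar calculation)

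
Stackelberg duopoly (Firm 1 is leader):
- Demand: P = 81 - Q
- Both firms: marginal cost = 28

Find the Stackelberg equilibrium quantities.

q₁* (leader) = 26.5, q₂* (follower) = 13.25

Work:
Follower's reaction: q₂ = (a - c - q₁)/2
Leader substitutes: π₁ = q₁·(a - q₁ - (a-c-q₁)/2 - c)
FOC: q₁* = (81 - 28)/2 = 26.50
Then: q₂* = (81 - 28 - 26.5)/2 = 13.25
Leader has first-mover advantage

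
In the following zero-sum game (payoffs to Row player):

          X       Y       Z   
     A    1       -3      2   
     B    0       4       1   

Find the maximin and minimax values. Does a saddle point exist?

Maximin = 0, Minimax = 1, Saddle: False

Work:
Row minimums: [-3, 0] → maximin = 0
Column maximums: [1, 4, 2] → minimax = 1
No saddle point (maximin ≠ minimax). Mixed strategy needed.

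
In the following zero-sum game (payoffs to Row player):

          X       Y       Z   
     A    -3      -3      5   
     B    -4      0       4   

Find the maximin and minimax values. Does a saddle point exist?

Maximin = -3, Minimax = -3, Saddle: True

Work:
Row minimums: [-3, -4] → maximin = -3
Column maximums: [-3, 0, 5] → minimax = -3
Saddle point exists! Game value = -3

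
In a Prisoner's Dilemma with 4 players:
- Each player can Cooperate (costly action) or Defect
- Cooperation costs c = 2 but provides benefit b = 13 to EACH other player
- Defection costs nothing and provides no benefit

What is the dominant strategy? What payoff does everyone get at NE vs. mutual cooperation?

Dominant: Defect; NE payoff = 0; Coop payoff = 37

Work:
Defect dominates (saves cost c = 2, benefit to others is external)
NE: All defect → everyone gets 0
If all cooperate: each receives (3)×13 - 2 = 37
Social dilemma: 37 > 0 but NE gives 0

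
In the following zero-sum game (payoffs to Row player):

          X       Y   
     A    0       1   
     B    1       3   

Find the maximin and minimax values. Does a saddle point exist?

Maximin = 1, Minimax = 1, Saddle: True

Work:
Row minimums: [0, 1] → maximin = 1
Column maximums: [1, 3] → minimax = 1
Saddle point exists! Game value = 1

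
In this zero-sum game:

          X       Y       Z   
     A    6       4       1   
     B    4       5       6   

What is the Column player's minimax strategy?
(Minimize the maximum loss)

Column should play Y, value = 5

Work:
Column player minimizes Row's maximum payoff:
Column X: max payoff to Row = 6
Column Y: max payoff to Row = 5
Column Z: max payoff to Row = 6
Minimum is 5, achieved by column Y.
Minimax strategy: Y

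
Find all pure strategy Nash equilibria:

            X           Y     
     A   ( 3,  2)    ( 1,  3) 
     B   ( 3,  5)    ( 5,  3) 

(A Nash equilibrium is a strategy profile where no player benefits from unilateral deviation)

Nash equilibrium: (B, X)

Work:
Best responses:
  P1 vs X: payoffs [3, 3] → best response A/B (payoff 3)
  P1 vs Y: payoffs [1, 5] → best response B (payoff 5)
  P2 vs A: payoffs [2, 3] → best response Y (payoff 3)
  P2 vs B: payoffs [5, 3] → best response X (payoff 5)
Mutual best responses: (B,X) → Nash equilibria.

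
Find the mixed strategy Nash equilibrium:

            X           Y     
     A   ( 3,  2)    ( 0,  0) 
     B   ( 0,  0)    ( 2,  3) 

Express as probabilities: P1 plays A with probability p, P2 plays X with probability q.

p = 0.6, q = 0.4

Work:
Find probabilities that make opponent indifferent:
P2 chooses q to make P1 indifferent between A and B
P1 chooses p to make P2 indifferent between X and Y
Mixed NE: P1 plays (A: 0.6, B: 0.4), P2 plays (X: 0.4, Y: 0.6)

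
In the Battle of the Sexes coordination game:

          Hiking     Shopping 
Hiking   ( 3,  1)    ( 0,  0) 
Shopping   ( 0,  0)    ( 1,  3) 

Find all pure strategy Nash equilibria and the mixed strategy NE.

Pure NE: (Hiking, Hiking) and (Shopping, Shopping); Mixed NE: p = 0.75, q = 0.25

Work:
Check pure NE:
(Hiking, Hiking): (3, 1) - no unilateral deviation beneficial
(Shopping, Shopping): (1, 3) - no unilateral deviation beneficial
Mixed NE: P1 plays Hiking with p = 0.75, P2 plays Hiking with q = 0.25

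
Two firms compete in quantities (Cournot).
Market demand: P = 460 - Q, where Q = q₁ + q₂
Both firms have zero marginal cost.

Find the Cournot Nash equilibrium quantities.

q₁* = q₂* = 153.33; P* = 153.33

Work:
Profit: π_i = P·q_i = (a - q_i - q_j)·q_i
FOC: ∂π_i/∂q_i = a - 2q_i - q_j = 0
Reaction function: q_i = (460 - q_j)/2
Symmetry: q* = 460/3 = 153.33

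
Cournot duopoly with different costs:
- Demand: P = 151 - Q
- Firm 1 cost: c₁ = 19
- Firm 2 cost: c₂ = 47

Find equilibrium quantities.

q₁* = 53.33, q₂* = 25.33

Work:
Reaction: q₁ = (151 - 19 - q₂)/2
Reaction: q₂ = (151 - 47 - q₁)/2
Solve simultaneously:
q₁* = (151 - 2×19 + 47)/3 = 53.33
q₂* = (151 - 2×47 + 19)/3 = 25.33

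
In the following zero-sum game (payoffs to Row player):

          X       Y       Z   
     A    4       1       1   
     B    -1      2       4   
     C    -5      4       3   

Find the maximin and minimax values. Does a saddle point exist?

Maximin = 1, Minimax = 4, Saddle: False

Work:
Row minimums: [1, -1, -5] → maximin = 1
Column maximums: [4, 4, 4] → minimax = 4
No saddle point (maximin ≠ minimax). Mixed strategy needed.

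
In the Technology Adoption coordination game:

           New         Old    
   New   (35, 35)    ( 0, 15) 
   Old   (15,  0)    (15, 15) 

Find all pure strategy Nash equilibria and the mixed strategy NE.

Pure NE: (New, New) and (Old, Old); Mixed NE: p = 0.4286, q = 0.4286

Work:
Check pure NE:
(New, New): (35, 35) - no unilateral deviation beneficial
(Old, Old): (15, 15) - no unilateral deviation beneficial
Mixed NE: P1 plays New with p = 0.4286, P2 plays New with q = 0.4286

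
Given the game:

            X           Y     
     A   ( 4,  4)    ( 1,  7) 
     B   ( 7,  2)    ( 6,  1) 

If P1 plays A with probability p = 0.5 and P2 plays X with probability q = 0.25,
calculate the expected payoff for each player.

E[P1] = 4.0, E[P2] = 3.75

Work:
E[P1] = p·q·π₁(A,X) + p·(1-q)·π₁(A,Y) + (1-p)·q·π₁(B,X) + (1-p)·(1-q)·π₁(B,Y)
= 0.5·0.25·4 + 0.5·0.75·1 + 0.5·0.25·7 + 0.5·0.75·6
= 4.0

E[P2] = 3.75 (similar calculation)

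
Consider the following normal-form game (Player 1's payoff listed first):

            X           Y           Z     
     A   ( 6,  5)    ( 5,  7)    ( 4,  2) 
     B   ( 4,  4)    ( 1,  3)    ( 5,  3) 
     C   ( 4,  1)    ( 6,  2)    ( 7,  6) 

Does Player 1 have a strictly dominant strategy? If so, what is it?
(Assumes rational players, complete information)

No strictly dominant strategy exists for Player 1

Work:
A strategy strictly dominates another if it gives a strictly higher payoff against every opponent action. Compare each pair of P1's strategies column-by-column:
  A vs B: [6 vs 4, 5 vs 1, 4 vs 5] → A does not strictly dominate B (column Z: 4 ≤ 5)
  A vs C: [6 vs 4, 5 vs 6, 4 vs 7] → A does not strictly dominate C (column Y: 5 ≤ 6)
  B vs A: [4 vs 6, 1 vs 5, 5 vs 4] → B does not strictly dominate A (column X: 4 ≤ 6)
  B vs C: [4 vs 4, 1 vs 6, 5 vs 7] → B does not strictly dominate C (column X: 4 ≤ 4)
  C vs A: [4 vs 6, 6 vs 5, 7 vs 4] → C does not strictly dominate A (column X: 4 ≤ 6)
  C vs B: [4 vs 4, 6 vs 1, 7 vs 5] → C does not strictly dominate B (column X: 4 ≤ 4)
No single strategy strictly dominates all others → no strictly dominant strategy.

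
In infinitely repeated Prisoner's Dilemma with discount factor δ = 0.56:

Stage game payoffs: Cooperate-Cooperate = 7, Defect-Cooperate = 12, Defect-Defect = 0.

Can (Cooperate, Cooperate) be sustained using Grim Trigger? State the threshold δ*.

δ* = 0.4167; since δ = 0.56 ≥ 0.4167, cooperation can be sustained

Work:
For Grim Trigger:
Cooperate forever: 7/(1-δ)
Defect then punished: 12 + 0·δ/(1-δ)
Need: 7/(1-δ) ≥ 12 + 0·δ/(1-δ)
Solving: δ ≥ (T-R)/(T-P) = (12-7)/(12-0) = 0.4167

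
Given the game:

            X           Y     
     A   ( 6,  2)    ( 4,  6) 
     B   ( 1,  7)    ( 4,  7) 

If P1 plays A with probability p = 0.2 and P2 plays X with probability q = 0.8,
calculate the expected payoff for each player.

E[P1] = 2.4, E[P2] = 6.16

Work:
E[P1] = p·q·π₁(A,X) + p·(1-q)·π₁(A,Y) + (1-p)·q·π₁(B,X) + (1-p)·(1-q)·π₁(B,Y)
= 0.2·0.8·6 + 0.2·0.2·4 + 0.8·0.8·1 + 0.8·0.2·4
= 2.4

E[P2] = 6.16 (similar calculation)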